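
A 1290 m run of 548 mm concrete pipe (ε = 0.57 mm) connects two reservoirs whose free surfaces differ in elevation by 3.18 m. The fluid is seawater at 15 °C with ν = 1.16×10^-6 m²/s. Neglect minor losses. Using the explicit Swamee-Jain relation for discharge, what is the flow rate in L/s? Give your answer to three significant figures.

Swamee-Jain (Type II): Q = -0.965·√(gD⁵h_f/L)·ln[ε/(3.7D) + √(3.17ν²L/(gD³h_f))]
√(gD⁵h_f/L) = √(9.81·0.548⁵·3.18/1290) = 0.03457
ε/(3.7D) = 2.81×10^-4; √(3.17ν²L/(gD³h_f)) = 3.27×10^-5
Q = -0.965·0.03457·ln(3.139×10^-4) = 0.2691 m³/s
Check: V = 1.14 m/s, Re = 5.39×10^5, f = 0.02048, h_f = 3.20 m ≈ 3.18 m ✓

Q ≈ 269 L/s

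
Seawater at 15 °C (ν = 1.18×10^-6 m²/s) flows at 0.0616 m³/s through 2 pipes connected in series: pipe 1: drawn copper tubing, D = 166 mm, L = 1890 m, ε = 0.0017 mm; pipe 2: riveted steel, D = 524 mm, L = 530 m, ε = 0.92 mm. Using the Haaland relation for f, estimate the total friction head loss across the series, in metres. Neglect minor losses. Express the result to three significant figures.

H ≈ 64.5 m

Pipe 1: V = 2.846 m/s, Re = 4.00×10^5, ε/D = 1.02×10^-5, f = 0.01370, h_1 = f(L/D)V²/2g = 64.39 m
Pipe 2: V = 0.2856 m/s, Re = 1.27×10^5, ε/D = 0.00176, f = 0.02399, h_2 = f(L/D)V²/2g = 0.1009 m
Series → Q common, losses add: H = Σh = 64.49 m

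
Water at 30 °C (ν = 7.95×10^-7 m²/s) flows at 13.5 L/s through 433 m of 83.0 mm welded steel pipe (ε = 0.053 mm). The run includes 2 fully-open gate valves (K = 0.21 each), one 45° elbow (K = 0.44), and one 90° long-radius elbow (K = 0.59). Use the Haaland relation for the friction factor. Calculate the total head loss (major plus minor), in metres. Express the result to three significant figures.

V = 4Q/(πD²) = 2.495 m/s; V²/2g = 0.3173 m
Re = 2.60×10^5, ε/D = 6.39×10^-4 → f = 0.01899 (Haaland)
Major: h_f = f(L/D)·V²/2g = 0.01899·5217·0.3173 = 31.44 m
Minor: ΣK = 1.45; h_m = ΣK·V²/2g = 0.4601 m
Total H_L = 31.44 + 0.4601 = 31.90 m

H_L ≈ 31.9 m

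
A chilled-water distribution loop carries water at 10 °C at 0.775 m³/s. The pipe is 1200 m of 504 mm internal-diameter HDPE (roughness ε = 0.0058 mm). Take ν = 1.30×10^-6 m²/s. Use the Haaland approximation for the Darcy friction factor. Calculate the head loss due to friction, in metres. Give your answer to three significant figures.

h_f ≈ 20.3 m

V = 4Q/(πD²) = 4·0.775/(π·0.504²) = 3.885 m/s
Re = VD/ν = 3.885·0.504/1.30×10^-6 = 1.51×10^6 → turbulent
ε/D = 0.0058/504 = 1.15×10^-5
Haaland: f = 0.01111
h_f = f(L/D)V²/(2g) = 0.01111·(1200/0.504)·3.885²/(2·9.81) = 20.34 m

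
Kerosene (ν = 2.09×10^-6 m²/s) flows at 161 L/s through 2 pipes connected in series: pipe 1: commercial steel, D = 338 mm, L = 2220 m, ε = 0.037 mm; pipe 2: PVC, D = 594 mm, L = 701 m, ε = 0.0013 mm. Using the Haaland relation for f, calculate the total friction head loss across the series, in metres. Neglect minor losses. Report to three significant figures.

H ≈ 16.9 m

Pipe 1: V = 1.794 m/s, Re = 2.90×10^5, ε/D = 1.09×10^-4, f = 0.01538, h_1 = f(L/D)V²/2g = 16.58 m
Pipe 2: V = 0.5810 m/s, Re = 1.65×10^5, ε/D = 2.19×10^-6, f = 0.01611, h_2 = f(L/D)V²/2g = 0.3270 m
Series → Q common, losses add: H = Σh = 16.91 m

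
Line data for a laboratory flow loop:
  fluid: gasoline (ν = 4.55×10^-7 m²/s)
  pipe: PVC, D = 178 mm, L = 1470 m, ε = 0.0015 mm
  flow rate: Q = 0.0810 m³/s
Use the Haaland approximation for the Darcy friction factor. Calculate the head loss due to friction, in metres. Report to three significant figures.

h_f ≈ 50.4 m

V = 4Q/(πD²) = 4·0.0810/(π·0.178²) = 3.255 m/s
Re = VD/ν = 3.255·0.178/4.55×10^-7 = 1.27×10^6 → turbulent
ε/D = 0.0015/178 = 8.43×10^-6
Haaland: f = 0.01131
h_f = f(L/D)V²/(2g) = 0.01131·(1470/0.178)·3.255²/(2·9.81) = 50.43 m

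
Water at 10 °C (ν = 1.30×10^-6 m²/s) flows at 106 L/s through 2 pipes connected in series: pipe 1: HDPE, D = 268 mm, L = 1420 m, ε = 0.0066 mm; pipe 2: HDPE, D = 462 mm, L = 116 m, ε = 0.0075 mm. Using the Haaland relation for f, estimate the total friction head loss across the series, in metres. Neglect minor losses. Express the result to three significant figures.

Pipe 1: V = 1.879 m/s, Re = 3.87×10^5, ε/D = 2.46×10^-5, f = 0.01393, h_1 = f(L/D)V²/2g = 13.28 m
Pipe 2: V = 0.6323 m/s, Re = 2.25×10^5, ε/D = 1.62×10^-5, f = 0.01526, h_2 = f(L/D)V²/2g = 0.07809 m
Series → Q common, losses add: H = Σh = 13.36 m

H ≈ 13.4 m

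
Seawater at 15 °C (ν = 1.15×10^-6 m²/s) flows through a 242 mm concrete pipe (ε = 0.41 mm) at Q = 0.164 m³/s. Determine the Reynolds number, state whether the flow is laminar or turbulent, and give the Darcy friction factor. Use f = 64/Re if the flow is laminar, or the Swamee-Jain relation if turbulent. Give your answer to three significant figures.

Re ≈ 7.50×10^5; turbulent; f ≈ 0.0228

V = 4Q/(πD²) = 3.566 m/s
Re = VD/ν = 3.566·0.242/1.15×10^-6 = 7.50×10^5
Re > 4000 → turbulent; ε/D = 0.00169
Swamee-Jain: f = 0.02279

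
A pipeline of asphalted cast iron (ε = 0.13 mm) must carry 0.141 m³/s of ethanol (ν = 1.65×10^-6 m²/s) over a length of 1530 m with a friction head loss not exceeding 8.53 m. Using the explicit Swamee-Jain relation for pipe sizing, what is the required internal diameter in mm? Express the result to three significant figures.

Swamee-Jain (Type III): D = 0.66·[ε^1.25·(LQ²/(gh_f))^4.75 + ν·Q^9.4·(L/(gh_f))^5.2]^0.04
LQ²/(gh_f) = 0.3635; L/(gh_f) = 18.28
Term 1 = ε^1.25·(…)^4.75 = 1.13×10^-7; Term 2 = ν·Q^9.4·(…)^5.2 = 6.07×10^-8
D = 0.66·(1.13×10^-7 + 6.07×10^-8)^0.04 = 0.3541 m = 354 mm
Check: V = 1.43 m/s, Re = 3.07×10^5, f = 0.01748, h_f = 7.89 m ≈ 8.53 m ✓

D ≈ 354 mm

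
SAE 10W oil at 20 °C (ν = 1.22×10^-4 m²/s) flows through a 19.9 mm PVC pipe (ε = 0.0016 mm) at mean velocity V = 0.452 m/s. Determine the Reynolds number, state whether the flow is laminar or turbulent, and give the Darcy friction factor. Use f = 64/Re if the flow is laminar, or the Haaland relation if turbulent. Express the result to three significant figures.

Re ≈ 73.7; laminar; f = 64/Re ≈ 0.868

Re = VD/ν = 0.4520·0.0199/1.22×10^-4 = 73.7
Re < 2300 → laminar → f = 64/Re = 0.8681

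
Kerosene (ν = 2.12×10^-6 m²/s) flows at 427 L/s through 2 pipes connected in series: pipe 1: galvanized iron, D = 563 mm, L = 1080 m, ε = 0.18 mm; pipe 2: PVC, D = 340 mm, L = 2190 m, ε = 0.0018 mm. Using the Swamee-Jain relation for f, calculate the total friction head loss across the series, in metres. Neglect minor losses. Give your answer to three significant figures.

Pipe 1: V = 1.715 m/s, Re = 4.56×10^5, ε/D = 3.20×10^-4, f = 0.01663, h_1 = f(L/D)V²/2g = 4.785 m
Pipe 2: V = 4.703 m/s, Re = 7.54×10^5, ε/D = 5.29×10^-6, f = 0.01229, h_2 = f(L/D)V²/2g = 89.24 m
Series → Q common, losses add: H = Σh = 94.03 m

H ≈ 94.0 m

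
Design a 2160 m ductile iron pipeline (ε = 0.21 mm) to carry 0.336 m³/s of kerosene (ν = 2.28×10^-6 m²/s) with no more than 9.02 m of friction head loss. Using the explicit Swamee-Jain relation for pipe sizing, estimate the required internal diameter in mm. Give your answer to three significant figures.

Swamee-Jain (Type III): D = 0.66·[ε^1.25·(LQ²/(gh_f))^4.75 + ν·Q^9.4·(L/(gh_f))^5.2]^0.04
LQ²/(gh_f) = 2.756; L/(gh_f) = 24.41
Term 1 = ε^1.25·(…)^4.75 = 0.00312; Term 2 = ν·Q^9.4·(…)^5.2 = 0.00132
D = 0.66·(0.00312 + 0.00132)^0.04 = 0.5314 m = 531 mm
Check: V = 1.51 m/s, Re = 3.53×10^5, f = 0.01748, h_f = 8.31 m ≈ 9.02 m ✓

D ≈ 531 mm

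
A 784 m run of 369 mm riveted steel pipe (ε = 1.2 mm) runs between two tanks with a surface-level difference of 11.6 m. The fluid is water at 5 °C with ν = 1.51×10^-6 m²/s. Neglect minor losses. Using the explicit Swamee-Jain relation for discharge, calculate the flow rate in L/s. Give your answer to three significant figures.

Q ≈ 213 L/s

Swamee-Jain (Type II): Q = -0.965·√(gD⁵h_f/L)·ln[ε/(3.7D) + √(3.17ν²L/(gD³h_f))]
√(gD⁵h_f/L) = √(9.81·0.369⁵·11.6/784) = 0.03151
ε/(3.7D) = 8.79×10^-4; √(3.17ν²L/(gD³h_f)) = 3.15×10^-5
Q = -0.965·0.03151·ln(9.104×10^-4) = 0.2129 m³/s
Check: V = 1.99 m/s, Re = 4.87×10^5, f = 0.02714, h_f = 11.7 m ≈ 11.6 m ✓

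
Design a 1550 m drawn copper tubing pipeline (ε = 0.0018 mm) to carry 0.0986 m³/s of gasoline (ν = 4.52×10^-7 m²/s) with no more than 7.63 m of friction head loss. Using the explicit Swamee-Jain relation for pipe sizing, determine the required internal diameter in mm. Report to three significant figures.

D ≈ 290 mm

Swamee-Jain (Type III): D = 0.66·[ε^1.25·(LQ²/(gh_f))^4.75 + ν·Q^9.4·(L/(gh_f))^5.2]^0.04
LQ²/(gh_f) = 0.2013; L/(gh_f) = 20.71
Term 1 = ε^1.25·(…)^4.75 = 3.26×10^-11; Term 2 = ν·Q^9.4·(…)^5.2 = 1.10×10^-9
D = 0.66·(3.26×10^-11 + 1.10×10^-9)^0.04 = 0.2895 m = 290 mm
Check: V = 1.50 m/s, Re = 9.59×10^5, f = 0.01184, h_f = 7.24 m ≈ 7.63 m ✓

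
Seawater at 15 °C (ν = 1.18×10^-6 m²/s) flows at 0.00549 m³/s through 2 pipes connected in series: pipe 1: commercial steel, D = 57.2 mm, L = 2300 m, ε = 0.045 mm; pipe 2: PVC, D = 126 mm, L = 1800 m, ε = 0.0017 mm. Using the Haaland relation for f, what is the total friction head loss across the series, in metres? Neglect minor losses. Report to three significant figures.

Pipe 1: V = 2.136 m/s, Re = 1.04×10^5, ε/D = 7.87×10^-4, f = 0.02112, h_1 = f(L/D)V²/2g = 197.6 m
Pipe 2: V = 0.4403 m/s, Re = 4.70×10^4, ε/D = 1.35×10^-5, f = 0.02103, h_2 = f(L/D)V²/2g = 2.969 m
Series → Q common, losses add: H = Σh = 200.6 m

H ≈ 201 m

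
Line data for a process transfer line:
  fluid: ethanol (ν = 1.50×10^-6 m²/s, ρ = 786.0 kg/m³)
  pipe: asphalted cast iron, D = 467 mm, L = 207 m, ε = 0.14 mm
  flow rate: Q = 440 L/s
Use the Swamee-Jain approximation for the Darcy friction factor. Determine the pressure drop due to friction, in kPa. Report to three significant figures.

V = 4Q/(πD²) = 4·0.440/(π·0.467²) = 2.569 m/s
Re = VD/ν = 2.569·0.467/1.50×10^-6 = 8.00×10^5 → turbulent
ε/D = 0.14/467 = 3.00×10^-4
Swamee-Jain: f = 0.01592
h_f = f(L/D)V²/(2g) = 0.01592·(207/0.467)·2.569²/(2·9.81) = 2.373 m
Δp = ρg·h_f = 786.0·9.81·2.373 = 18.30 kPa

Δp ≈ 18.3 kPa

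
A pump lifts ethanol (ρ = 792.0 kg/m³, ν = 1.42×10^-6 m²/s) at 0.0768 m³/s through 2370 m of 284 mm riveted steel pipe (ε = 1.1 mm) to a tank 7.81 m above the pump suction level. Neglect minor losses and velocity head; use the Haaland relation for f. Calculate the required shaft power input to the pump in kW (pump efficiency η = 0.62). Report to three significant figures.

V = 4Q/(πD²) = 1.212 m/s; Re = 2.42×10^5; ε/D = 0.00387; f = 0.02863
h_f = f(L/D)V²/2g = 17.90 m
Total head H = z + h_f = 7.81 + 17.90 = 25.71 m
P_hyd = ρgQH = 792.0·9.81·0.0768·25.71 = 15.34 kW
P_shaft = P_hyd/η = 15.34/0.62 = 24.74 kW

P_shaft ≈ 24.7 kW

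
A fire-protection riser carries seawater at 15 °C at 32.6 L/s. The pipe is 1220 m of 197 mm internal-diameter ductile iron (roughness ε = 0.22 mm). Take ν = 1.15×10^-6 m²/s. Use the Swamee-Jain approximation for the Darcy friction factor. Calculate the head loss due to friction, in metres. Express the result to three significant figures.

h_f ≈ 7.85 m

V = 4Q/(πD²) = 4·0.0326/(π·0.197²) = 1.070 m/s
Re = VD/ν = 1.070·0.197/1.15×10^-6 = 1.83×10^5 → turbulent
ε/D = 0.22/197 = 0.00112
Swamee-Jain: f = 0.02175
h_f = f(L/D)V²/(2g) = 0.02175·(1220/0.197)·1.070²/(2·9.81) = 7.853 m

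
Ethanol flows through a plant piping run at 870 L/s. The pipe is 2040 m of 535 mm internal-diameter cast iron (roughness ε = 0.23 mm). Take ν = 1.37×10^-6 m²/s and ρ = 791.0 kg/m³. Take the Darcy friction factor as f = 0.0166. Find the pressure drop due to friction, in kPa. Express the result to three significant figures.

Δp ≈ 375 kPa

V = 4Q/(πD²) = 4·0.870/(π·0.535²) = 3.870 m/s
h_f = f(L/D)V²/(2g) = 0.01660·(2040/0.535)·3.870²/(2·9.81) = 48.32 m
Δp = ρg·h_f = 791.0·9.81·48.32 = 375.0 kPa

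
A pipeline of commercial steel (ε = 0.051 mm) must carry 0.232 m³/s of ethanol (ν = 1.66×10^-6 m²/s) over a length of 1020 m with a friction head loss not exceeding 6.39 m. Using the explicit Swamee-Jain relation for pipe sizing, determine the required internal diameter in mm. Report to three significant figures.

D ≈ 408 mm

Swamee-Jain (Type III): D = 0.66·[ε^1.25·(LQ²/(gh_f))^4.75 + ν·Q^9.4·(L/(gh_f))^5.2]^0.04
LQ²/(gh_f) = 0.8758; L/(gh_f) = 16.27
Term 1 = ε^1.25·(…)^4.75 = 2.30×10^-6; Term 2 = ν·Q^9.4·(…)^5.2 = 3.59×10^-6
D = 0.66·(2.30×10^-6 + 3.59×10^-6)^0.04 = 0.4077 m = 408 mm
Check: V = 1.78 m/s, Re = 4.36×10^5, f = 0.01497, h_f = 6.03 m ≈ 6.39 m ✓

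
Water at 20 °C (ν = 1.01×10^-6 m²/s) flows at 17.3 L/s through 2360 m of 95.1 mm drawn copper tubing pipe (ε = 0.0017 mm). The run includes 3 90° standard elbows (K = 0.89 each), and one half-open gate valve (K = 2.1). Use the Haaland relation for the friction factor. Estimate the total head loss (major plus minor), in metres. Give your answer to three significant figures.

V = 4Q/(πD²) = 2.436 m/s; V²/2g = 0.3023 m
Re = 2.29×10^5, ε/D = 1.79×10^-5 → f = 0.01522 (Haaland)
Major: h_f = f(L/D)·V²/2g = 0.01522·24816·0.3023 = 114.2 m
Minor: ΣK = 4.77; h_m = ΣK·V²/2g = 1.442 m
Total H_L = 114.2 + 1.442 = 115.6 m

H_L ≈ 116 m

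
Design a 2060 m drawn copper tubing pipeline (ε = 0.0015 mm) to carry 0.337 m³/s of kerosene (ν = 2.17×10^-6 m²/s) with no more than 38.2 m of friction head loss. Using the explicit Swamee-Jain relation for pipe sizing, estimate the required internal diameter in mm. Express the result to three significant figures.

D ≈ 371 mm

Swamee-Jain (Type III): D = 0.66·[ε^1.25·(LQ²/(gh_f))^4.75 + ν·Q^9.4·(L/(gh_f))^5.2]^0.04
LQ²/(gh_f) = 0.6243; L/(gh_f) = 5.497
Term 1 = ε^1.25·(…)^4.75 = 5.60×10^-9; Term 2 = ν·Q^9.4·(…)^5.2 = 5.56×10^-7
D = 0.66·(5.60×10^-9 + 5.56×10^-7)^0.04 = 0.3711 m = 371 mm
Check: V = 3.12 m/s, Re = 5.33×10^5, f = 0.01301, h_f = 35.7 m ≈ 38.2 m ✓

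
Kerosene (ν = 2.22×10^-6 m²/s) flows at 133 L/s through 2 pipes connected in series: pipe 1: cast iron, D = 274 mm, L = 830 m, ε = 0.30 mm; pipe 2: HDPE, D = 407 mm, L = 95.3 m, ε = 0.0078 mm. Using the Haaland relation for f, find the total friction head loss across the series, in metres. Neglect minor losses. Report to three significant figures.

H ≈ 16.7 m

Pipe 1: V = 2.256 m/s, Re = 2.78×10^5, ε/D = 0.00109, f = 0.02097, h_1 = f(L/D)V²/2g = 16.47 m
Pipe 2: V = 1.022 m/s, Re = 1.87×10^5, ε/D = 1.92×10^-5, f = 0.01581, h_2 = f(L/D)V²/2g = 0.1972 m
Series → Q common, losses add: H = Σh = 16.67 m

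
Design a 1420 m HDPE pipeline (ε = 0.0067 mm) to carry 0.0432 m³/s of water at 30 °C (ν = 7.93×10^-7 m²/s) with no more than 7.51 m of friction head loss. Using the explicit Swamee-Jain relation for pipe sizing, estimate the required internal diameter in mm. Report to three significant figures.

D ≈ 214 mm

Swamee-Jain (Type III): D = 0.66·[ε^1.25·(LQ²/(gh_f))^4.75 + ν·Q^9.4·(L/(gh_f))^5.2]^0.04
LQ²/(gh_f) = 0.03597; L/(gh_f) = 19.27
Term 1 = ε^1.25·(…)^4.75 = 4.71×10^-14; Term 2 = ν·Q^9.4·(…)^5.2 = 5.68×10^-13
D = 0.66·(4.71×10^-14 + 5.68×10^-13)^0.04 = 0.2143 m = 214 mm
Check: V = 1.20 m/s, Re = 3.24×10^5, f = 0.01455, h_f = 7.04 m ≈ 7.51 m ✓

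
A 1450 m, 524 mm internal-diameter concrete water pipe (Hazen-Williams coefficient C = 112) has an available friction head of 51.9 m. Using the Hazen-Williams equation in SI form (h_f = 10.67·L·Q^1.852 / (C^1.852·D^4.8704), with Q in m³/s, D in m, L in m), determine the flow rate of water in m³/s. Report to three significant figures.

Q ≈ 0.944 m³/s

Rearranging: Q = [h_f·C^1.852·D^4.8704 / (10.67·L)]^(1/1.852)
Q = [51.9·112^1.852·0.524^4.8704 / (10.67·1450)]^0.540 = 0.9442 m³/s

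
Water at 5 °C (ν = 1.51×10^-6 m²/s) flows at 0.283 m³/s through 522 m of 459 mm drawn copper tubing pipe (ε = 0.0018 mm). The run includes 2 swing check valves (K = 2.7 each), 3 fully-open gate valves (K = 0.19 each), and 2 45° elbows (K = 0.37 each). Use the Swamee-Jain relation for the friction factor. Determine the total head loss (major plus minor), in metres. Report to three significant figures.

V = 4Q/(πD²) = 1.710 m/s; V²/2g = 0.1491 m
Re = 5.20×10^5, ε/D = 3.92×10^-6 → f = 0.01307 (Swamee-Jain)
Major: h_f = f(L/D)·V²/2g = 0.01307·1137·0.1491 = 2.215 m
Minor: ΣK = 6.71; h_m = ΣK·V²/2g = 1.000 m
Total H_L = 2.215 + 1.000 = 3.216 m

H_L ≈ 3.22 m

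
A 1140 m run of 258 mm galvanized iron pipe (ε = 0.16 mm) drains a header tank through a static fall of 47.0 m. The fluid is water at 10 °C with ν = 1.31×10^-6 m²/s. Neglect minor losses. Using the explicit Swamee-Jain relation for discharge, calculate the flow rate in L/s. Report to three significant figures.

Swamee-Jain (Type II): Q = -0.965·√(gD⁵h_f/L)·ln[ε/(3.7D) + √(3.17ν²L/(gD³h_f))]
√(gD⁵h_f/L) = √(9.81·0.258⁵·47.0/1140) = 0.02150
ε/(3.7D) = 1.68×10^-4; √(3.17ν²L/(gD³h_f)) = 2.80×10^-5
Q = -0.965·0.02150·ln(1.956×10^-4) = 0.1772 m³/s
Check: V = 3.39 m/s, Re = 6.68×10^5, f = 0.01828, h_f = 47.3 m ≈ 47.0 m ✓

Q ≈ 177 L/s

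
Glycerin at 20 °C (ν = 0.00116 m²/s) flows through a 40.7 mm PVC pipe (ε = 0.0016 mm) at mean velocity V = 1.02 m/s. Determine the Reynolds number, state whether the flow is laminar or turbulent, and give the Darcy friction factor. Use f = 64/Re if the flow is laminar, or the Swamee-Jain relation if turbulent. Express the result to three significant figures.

Re = VD/ν = 1.020·0.0407/0.00116 = 35.8
Re < 2300 → laminar → f = 64/Re = 1.788

Re ≈ 35.8; laminar; f = 64/Re ≈ 1.79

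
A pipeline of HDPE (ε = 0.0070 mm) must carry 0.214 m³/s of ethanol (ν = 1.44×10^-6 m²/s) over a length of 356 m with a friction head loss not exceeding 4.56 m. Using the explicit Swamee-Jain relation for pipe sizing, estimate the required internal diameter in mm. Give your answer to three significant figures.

D ≈ 333 mm

Swamee-Jain (Type III): D = 0.66·[ε^1.25·(LQ²/(gh_f))^4.75 + ν·Q^9.4·(L/(gh_f))^5.2]^0.04
LQ²/(gh_f) = 0.3645; L/(gh_f) = 7.958
Term 1 = ε^1.25·(…)^4.75 = 2.98×10^-9; Term 2 = ν·Q^9.4·(…)^5.2 = 3.54×10^-8
D = 0.66·(2.98×10^-9 + 3.54×10^-8)^0.04 = 0.3333 m = 333 mm
Check: V = 2.45 m/s, Re = 5.68×10^5, f = 0.01316, h_f = 4.31 m ≈ 4.56 m ✓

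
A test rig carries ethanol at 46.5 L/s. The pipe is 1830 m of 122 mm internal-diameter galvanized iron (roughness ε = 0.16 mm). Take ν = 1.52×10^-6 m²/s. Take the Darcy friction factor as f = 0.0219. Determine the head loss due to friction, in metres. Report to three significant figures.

V = 4Q/(πD²) = 4·0.0465/(π·0.122²) = 3.978 m/s
h_f = f(L/D)V²/(2g) = 0.02190·(1830/0.122)·3.978²/(2·9.81) = 264.9 m

h_f ≈ 265 m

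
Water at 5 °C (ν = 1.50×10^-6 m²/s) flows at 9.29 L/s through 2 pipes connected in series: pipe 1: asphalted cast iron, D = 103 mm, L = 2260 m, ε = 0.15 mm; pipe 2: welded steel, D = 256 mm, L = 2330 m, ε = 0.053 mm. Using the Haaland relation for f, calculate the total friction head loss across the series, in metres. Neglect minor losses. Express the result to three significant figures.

Pipe 1: V = 1.115 m/s, Re = 7.66×10^4, ε/D = 0.00146, f = 0.02393, h_1 = f(L/D)V²/2g = 33.27 m
Pipe 2: V = 0.1805 m/s, Re = 3.08×10^4, ε/D = 2.07×10^-4, f = 0.02363, h_2 = f(L/D)V²/2g = 0.3570 m
Series → Q common, losses add: H = Σh = 33.63 m

H ≈ 33.6 m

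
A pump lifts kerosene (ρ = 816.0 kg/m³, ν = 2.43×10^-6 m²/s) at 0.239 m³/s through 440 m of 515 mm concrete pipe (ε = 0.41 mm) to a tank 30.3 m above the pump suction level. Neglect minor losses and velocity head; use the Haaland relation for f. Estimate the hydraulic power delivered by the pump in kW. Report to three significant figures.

P_hyd ≈ 60.1 kW

V = 4Q/(πD²) = 1.147 m/s; Re = 2.43×10^5; ε/D = 7.96×10^-4; f = 0.01983
h_f = f(L/D)V²/2g = 1.137 m
Total head H = z + h_f = 30.3 + 1.137 = 31.44 m
P_hyd = ρgQH = 816.0·9.81·0.239·31.44 = 60.14 kW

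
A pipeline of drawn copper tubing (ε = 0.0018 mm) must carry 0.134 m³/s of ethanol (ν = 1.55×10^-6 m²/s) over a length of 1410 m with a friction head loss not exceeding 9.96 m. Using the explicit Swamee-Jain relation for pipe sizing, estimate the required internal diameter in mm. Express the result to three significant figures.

Swamee-Jain (Type III): D = 0.66·[ε^1.25·(LQ²/(gh_f))^4.75 + ν·Q^9.4·(L/(gh_f))^5.2]^0.04
LQ²/(gh_f) = 0.2591; L/(gh_f) = 14.43
Term 1 = ε^1.25·(…)^4.75 = 1.08×10^-10; Term 2 = ν·Q^9.4·(…)^5.2 = 1.03×10^-8
D = 0.66·(1.08×10^-10 + 1.03×10^-8)^0.04 = 0.3164 m = 316 mm
Check: V = 1.70 m/s, Re = 3.48×10^5, f = 0.01406, h_f = 9.27 m ≈ 9.96 m ✓

D ≈ 316 mm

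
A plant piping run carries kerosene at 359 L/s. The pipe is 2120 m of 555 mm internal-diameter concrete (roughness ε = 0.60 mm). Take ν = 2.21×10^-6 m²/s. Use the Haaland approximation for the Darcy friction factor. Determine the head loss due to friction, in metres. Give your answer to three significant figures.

V = 4Q/(πD²) = 4·0.359/(π·0.555²) = 1.484 m/s
Re = VD/ν = 1.484·0.555/2.21×10^-6 = 3.73×10^5 → turbulent
ε/D = 0.60/555 = 0.00108
Haaland: f = 0.02071
h_f = f(L/D)V²/(2g) = 0.02071·(2120/0.555)·1.484²/(2·9.81) = 8.879 m

h_f ≈ 8.88 m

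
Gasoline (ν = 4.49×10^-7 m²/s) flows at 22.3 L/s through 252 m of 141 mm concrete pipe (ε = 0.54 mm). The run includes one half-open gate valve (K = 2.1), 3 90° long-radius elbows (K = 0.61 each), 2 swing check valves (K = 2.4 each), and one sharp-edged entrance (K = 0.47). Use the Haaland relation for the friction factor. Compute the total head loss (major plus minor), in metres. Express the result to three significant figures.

V = 4Q/(πD²) = 1.428 m/s; V²/2g = 0.1040 m
Re = 4.48×10^5, ε/D = 0.00383 → f = 0.02834 (Haaland)
Major: h_f = f(L/D)·V²/2g = 0.02834·1787·0.1040 = 5.266 m
Minor: ΣK = 9.20; h_m = ΣK·V²/2g = 0.9564 m
Total H_L = 5.266 + 0.9564 = 6.223 m

H_L ≈ 6.22 m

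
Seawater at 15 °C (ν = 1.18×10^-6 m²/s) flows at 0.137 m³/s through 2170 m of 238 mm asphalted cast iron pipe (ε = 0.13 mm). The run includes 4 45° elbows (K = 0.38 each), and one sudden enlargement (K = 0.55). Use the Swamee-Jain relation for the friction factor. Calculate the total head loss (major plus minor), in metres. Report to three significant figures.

H_L ≈ 79.8 m

V = 4Q/(πD²) = 3.079 m/s; V²/2g = 0.4833 m
Re = 6.21×10^5, ε/D = 5.46×10^-4 → f = 0.01789 (Swamee-Jain)
Major: h_f = f(L/D)·V²/2g = 0.01789·9118·0.4833 = 78.84 m
Minor: ΣK = 2.07; h_m = ΣK·V²/2g = 1.001 m
Total H_L = 78.84 + 1.001 = 79.84 m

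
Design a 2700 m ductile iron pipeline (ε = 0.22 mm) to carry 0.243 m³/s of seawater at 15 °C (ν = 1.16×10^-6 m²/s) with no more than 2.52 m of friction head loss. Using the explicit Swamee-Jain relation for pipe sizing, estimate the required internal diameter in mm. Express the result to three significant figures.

D ≈ 626 mm

Swamee-Jain (Type III): D = 0.66·[ε^1.25·(LQ²/(gh_f))^4.75 + ν·Q^9.4·(L/(gh_f))^5.2]^0.04
LQ²/(gh_f) = 6.449; L/(gh_f) = 109.2
Term 1 = ε^1.25·(…)^4.75 = 0.188; Term 2 = ν·Q^9.4·(…)^5.2 = 0.0773
D = 0.66·(0.188 + 0.0773)^0.04 = 0.6258 m = 626 mm
Check: V = 0.790 m/s, Re = 4.26×10^5, f = 0.01695, h_f = 2.33 m ≈ 2.52 m ✓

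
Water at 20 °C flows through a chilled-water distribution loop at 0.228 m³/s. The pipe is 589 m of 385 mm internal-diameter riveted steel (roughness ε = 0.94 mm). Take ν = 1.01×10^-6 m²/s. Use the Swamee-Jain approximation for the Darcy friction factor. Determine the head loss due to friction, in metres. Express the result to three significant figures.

h_f ≈ 7.48 m

V = 4Q/(πD²) = 4·0.228/(π·0.385²) = 1.958 m/s
Re = VD/ν = 1.958·0.385/1.01×10^-6 = 7.47×10^5 → turbulent
ε/D = 0.94/385 = 0.00244
Swamee-Jain: f = 0.02501
h_f = f(L/D)V²/(2g) = 0.02501·(589/0.385)·1.958²/(2·9.81) = 7.481 m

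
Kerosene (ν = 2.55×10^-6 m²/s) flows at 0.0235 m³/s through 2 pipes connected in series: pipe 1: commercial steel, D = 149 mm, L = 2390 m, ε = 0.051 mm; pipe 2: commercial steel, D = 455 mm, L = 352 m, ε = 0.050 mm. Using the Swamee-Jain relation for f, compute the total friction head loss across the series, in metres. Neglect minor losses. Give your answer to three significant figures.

Pipe 1: V = 1.348 m/s, Re = 7.88×10^4, ε/D = 3.42×10^-4, f = 0.02043, h_1 = f(L/D)V²/2g = 30.34 m
Pipe 2: V = 0.1445 m/s, Re = 2.58×10^4, ε/D = 1.10×10^-4, f = 0.02455, h_2 = f(L/D)V²/2g = 0.02022 m
Series → Q common, losses add: H = Σh = 30.36 m

H ≈ 30.4 m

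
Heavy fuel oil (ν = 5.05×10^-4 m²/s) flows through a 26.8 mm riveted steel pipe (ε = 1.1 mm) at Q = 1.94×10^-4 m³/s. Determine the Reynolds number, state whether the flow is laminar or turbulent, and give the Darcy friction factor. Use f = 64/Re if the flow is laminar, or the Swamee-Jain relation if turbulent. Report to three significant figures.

Re ≈ 18.3; laminar; f = 64/Re ≈ 3.51

V = 4Q/(πD²) = 0.3439 m/s
Re = VD/ν = 0.3439·0.0268/5.05×10^-4 = 18.3
Re < 2300 → laminar → f = 64/Re = 3.507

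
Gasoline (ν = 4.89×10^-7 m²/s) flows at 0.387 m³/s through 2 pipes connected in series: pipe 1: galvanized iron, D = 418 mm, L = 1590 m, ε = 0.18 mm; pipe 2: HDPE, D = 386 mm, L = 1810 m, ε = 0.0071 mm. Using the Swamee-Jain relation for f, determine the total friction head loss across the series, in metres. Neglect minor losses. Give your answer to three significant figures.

H ≈ 53.3 m

Pipe 1: V = 2.820 m/s, Re = 2.41×10^6, ε/D = 4.31×10^-4, f = 0.01646, h_1 = f(L/D)V²/2g = 25.38 m
Pipe 2: V = 3.307 m/s, Re = 2.61×10^6, ε/D = 1.84×10^-5, f = 0.01069, h_2 = f(L/D)V²/2g = 27.95 m
Series → Q common, losses add: H = Σh = 53.33 m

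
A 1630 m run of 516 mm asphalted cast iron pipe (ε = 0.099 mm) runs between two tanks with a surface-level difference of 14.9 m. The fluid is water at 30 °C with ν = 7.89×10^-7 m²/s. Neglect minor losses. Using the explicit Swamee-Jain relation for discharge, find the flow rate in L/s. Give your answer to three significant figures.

Swamee-Jain (Type II): Q = -0.965·√(gD⁵h_f/L)·ln[ε/(3.7D) + √(3.17ν²L/(gD³h_f))]
√(gD⁵h_f/L) = √(9.81·0.516⁵·14.9/1630) = 0.05727
ε/(3.7D) = 5.19×10^-5; √(3.17ν²L/(gD³h_f)) = 1.27×10^-5
Q = -0.965·0.05727·ln(6.451×10^-5) = 0.5333 m³/s
Check: V = 2.55 m/s, Re = 1.67×10^6, f = 0.01432, h_f = 15.0 m ≈ 14.9 m ✓

Q ≈ 533 L/s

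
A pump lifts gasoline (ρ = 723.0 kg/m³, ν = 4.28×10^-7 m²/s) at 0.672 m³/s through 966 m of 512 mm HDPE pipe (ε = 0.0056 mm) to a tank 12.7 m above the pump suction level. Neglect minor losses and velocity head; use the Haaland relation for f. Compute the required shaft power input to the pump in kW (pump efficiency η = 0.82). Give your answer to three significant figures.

P_shaft ≈ 132 kW

V = 4Q/(πD²) = 3.264 m/s; Re = 3.90×10^6; ε/D = 1.09×10^-5; f = 0.009832
h_f = f(L/D)V²/2g = 10.07 m
Total head H = z + h_f = 12.7 + 10.07 = 22.77 m
P_hyd = ρgQH = 723.0·9.81·0.672·22.77 = 108.5 kW
P_shaft = P_hyd/η = 108.5/0.82 = 132.4 kW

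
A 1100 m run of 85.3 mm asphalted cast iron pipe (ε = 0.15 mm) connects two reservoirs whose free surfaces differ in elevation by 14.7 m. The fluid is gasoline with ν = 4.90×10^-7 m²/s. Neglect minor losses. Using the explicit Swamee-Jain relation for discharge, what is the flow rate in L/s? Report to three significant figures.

Q ≈ 5.54 L/s

Swamee-Jain (Type II): Q = -0.965·√(gD⁵h_f/L)·ln[ε/(3.7D) + √(3.17ν²L/(gD³h_f))]
√(gD⁵h_f/L) = √(9.81·0.0853⁵·14.7/1100) = 7.694×10^-4
ε/(3.7D) = 4.75×10^-4; √(3.17ν²L/(gD³h_f)) = 9.67×10^-5
Q = -0.965·7.694×10^-4·ln(5.720×10^-4) = 0.005544 m³/s
Check: V = 0.970 m/s, Re = 1.69×10^5, f = 0.02396, h_f = 14.8 m ≈ 14.7 m ✓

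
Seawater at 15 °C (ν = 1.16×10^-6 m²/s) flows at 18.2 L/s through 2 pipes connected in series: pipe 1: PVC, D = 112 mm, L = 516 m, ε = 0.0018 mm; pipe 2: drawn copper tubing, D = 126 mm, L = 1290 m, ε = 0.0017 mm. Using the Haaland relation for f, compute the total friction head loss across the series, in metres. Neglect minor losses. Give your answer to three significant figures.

Pipe 1: V = 1.847 m/s, Re = 1.78×10^5, ε/D = 1.61×10^-5, f = 0.01594, h_1 = f(L/D)V²/2g = 12.77 m
Pipe 2: V = 1.460 m/s, Re = 1.59×10^5, ε/D = 1.35×10^-5, f = 0.01629, h_2 = f(L/D)V²/2g = 18.11 m
Series → Q common, losses add: H = Σh = 30.89 m

H ≈ 30.9 m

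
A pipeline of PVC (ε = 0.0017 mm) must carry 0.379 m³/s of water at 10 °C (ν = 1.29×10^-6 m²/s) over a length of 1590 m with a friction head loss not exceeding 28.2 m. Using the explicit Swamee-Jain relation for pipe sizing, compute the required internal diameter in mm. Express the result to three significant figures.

Swamee-Jain (Type III): D = 0.66·[ε^1.25·(LQ²/(gh_f))^4.75 + ν·Q^9.4·(L/(gh_f))^5.2]^0.04
LQ²/(gh_f) = 0.8256; L/(gh_f) = 5.748
Term 1 = ε^1.25·(…)^4.75 = 2.47×10^-8; Term 2 = ν·Q^9.4·(…)^5.2 = 1.26×10^-6
D = 0.66·(2.47×10^-8 + 1.26×10^-6)^0.04 = 0.3836 m = 384 mm
Check: V = 3.28 m/s, Re = 9.75×10^5, f = 0.01177, h_f = 26.7 m ≈ 28.2 m ✓

D ≈ 384 mm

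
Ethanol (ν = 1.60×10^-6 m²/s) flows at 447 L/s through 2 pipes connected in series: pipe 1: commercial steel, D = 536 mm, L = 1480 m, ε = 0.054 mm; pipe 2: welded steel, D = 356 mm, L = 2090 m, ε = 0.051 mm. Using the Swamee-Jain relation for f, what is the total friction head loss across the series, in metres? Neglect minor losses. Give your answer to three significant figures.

H ≈ 92.8 m

Pipe 1: V = 1.981 m/s, Re = 6.64×10^5, ε/D = 1.01×10^-4, f = 0.01404, h_1 = f(L/D)V²/2g = 7.754 m
Pipe 2: V = 4.491 m/s, Re = 9.99×10^5, ε/D = 1.43×10^-4, f = 0.01410, h_2 = f(L/D)V²/2g = 85.09 m
Series → Q common, losses add: H = Σh = 92.85 m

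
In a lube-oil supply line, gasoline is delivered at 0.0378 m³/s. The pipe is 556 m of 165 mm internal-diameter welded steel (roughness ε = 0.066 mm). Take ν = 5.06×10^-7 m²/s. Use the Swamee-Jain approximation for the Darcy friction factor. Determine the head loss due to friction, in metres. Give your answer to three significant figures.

V = 4Q/(πD²) = 4·0.0378/(π·0.165²) = 1.768 m/s
Re = VD/ν = 1.768·0.165/5.06×10^-7 = 5.76×10^5 → turbulent
ε/D = 0.066/165 = 4.00×10^-4
Swamee-Jain: f = 0.01698
h_f = f(L/D)V²/(2g) = 0.01698·(556/0.165)·1.768²/(2·9.81) = 9.115 m

h_f ≈ 9.12 m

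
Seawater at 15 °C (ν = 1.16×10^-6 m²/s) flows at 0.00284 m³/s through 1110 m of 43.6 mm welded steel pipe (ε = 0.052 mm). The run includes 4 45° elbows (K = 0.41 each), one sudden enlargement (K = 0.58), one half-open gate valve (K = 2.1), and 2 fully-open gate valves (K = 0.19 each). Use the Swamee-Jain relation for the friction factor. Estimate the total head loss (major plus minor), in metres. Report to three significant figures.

V = 4Q/(πD²) = 1.902 m/s; V²/2g = 0.1844 m
Re = 7.15×10^4, ε/D = 0.00119 → f = 0.02373 (Swamee-Jain)
Major: h_f = f(L/D)·V²/2g = 0.02373·25459·0.1844 = 111.4 m
Minor: ΣK = 4.70; h_m = ΣK·V²/2g = 0.8668 m
Total H_L = 111.4 + 0.8668 = 112.3 m

H_L ≈ 112 m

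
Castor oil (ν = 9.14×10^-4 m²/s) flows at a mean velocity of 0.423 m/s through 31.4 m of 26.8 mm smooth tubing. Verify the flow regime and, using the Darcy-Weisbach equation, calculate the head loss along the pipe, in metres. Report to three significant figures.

h_f ≈ 55.1 m

Re = VD/ν = 0.423·0.02680/9.14×10^-4 = 12.4 → laminar (Re < 2300)
f = 64/Re = 5.160
h_f = f(L/D)V²/(2g) = 5.160·(31.4/0.02680)·0.423²/(2·9.81) = 55.14 m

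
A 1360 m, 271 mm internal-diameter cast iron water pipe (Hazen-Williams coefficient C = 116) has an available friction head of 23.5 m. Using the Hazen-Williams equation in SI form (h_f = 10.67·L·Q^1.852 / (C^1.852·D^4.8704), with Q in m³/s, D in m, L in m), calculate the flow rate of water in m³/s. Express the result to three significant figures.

Rearranging: Q = [h_f·C^1.852·D^4.8704 / (10.67·L)]^(1/1.852)
Q = [23.5·116^1.852·0.271^4.8704 / (10.67·1360)]^0.540 = 0.1165 m³/s

Q ≈ 0.117 m³/s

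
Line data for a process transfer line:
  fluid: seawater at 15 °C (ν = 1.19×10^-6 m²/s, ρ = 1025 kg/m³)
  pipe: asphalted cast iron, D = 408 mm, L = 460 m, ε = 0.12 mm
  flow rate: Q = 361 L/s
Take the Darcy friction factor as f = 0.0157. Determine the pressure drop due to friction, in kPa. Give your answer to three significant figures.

V = 4Q/(πD²) = 4·0.361/(π·0.408²) = 2.761 m/s
h_f = f(L/D)V²/(2g) = 0.01570·(460/0.408)·2.761²/(2·9.81) = 6.878 m
Δp = ρg·h_f = 1025·9.81·6.878 = 69.16 kPa

Δp ≈ 69.2 kPa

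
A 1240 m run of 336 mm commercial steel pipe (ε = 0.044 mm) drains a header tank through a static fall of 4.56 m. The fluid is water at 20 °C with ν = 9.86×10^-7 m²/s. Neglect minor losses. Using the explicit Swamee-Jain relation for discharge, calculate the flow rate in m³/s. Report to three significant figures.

Swamee-Jain (Type II): Q = -0.965·√(gD⁵h_f/L)·ln[ε/(3.7D) + √(3.17ν²L/(gD³h_f))]
√(gD⁵h_f/L) = √(9.81·0.336⁵·4.56/1240) = 0.01243
ε/(3.7D) = 3.54×10^-5; √(3.17ν²L/(gD³h_f)) = 4.75×10^-5
Q = -0.965·0.01243·ln(8.285×10^-5) = 0.1127 m³/s
Check: V = 1.27 m/s, Re = 4.33×10^5, f = 0.01505, h_f = 4.57 m ≈ 4.56 m ✓

Q ≈ 0.113 m³/s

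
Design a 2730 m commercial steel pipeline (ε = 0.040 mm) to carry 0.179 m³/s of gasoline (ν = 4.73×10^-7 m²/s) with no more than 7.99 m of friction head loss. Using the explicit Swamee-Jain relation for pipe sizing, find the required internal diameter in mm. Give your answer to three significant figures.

D ≈ 416 mm

Swamee-Jain (Type III): D = 0.66·[ε^1.25·(LQ²/(gh_f))^4.75 + ν·Q^9.4·(L/(gh_f))^5.2]^0.04
LQ²/(gh_f) = 1.116; L/(gh_f) = 34.83
Term 1 = ε^1.25·(…)^4.75 = 5.36×10^-6; Term 2 = ν·Q^9.4·(…)^5.2 = 4.68×10^-6
D = 0.66·(5.36×10^-6 + 4.68×10^-6)^0.04 = 0.4165 m = 416 mm
Check: V = 1.31 m/s, Re = 1.16×10^6, f = 0.01329, h_f = 7.66 m ≈ 7.99 m ✓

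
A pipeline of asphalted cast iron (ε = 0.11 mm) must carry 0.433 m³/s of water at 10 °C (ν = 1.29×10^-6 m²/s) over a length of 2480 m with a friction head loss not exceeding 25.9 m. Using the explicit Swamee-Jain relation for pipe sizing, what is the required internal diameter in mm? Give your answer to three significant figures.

D ≈ 475 mm

Swamee-Jain (Type III): D = 0.66·[ε^1.25·(LQ²/(gh_f))^4.75 + ν·Q^9.4·(L/(gh_f))^5.2]^0.04
LQ²/(gh_f) = 1.830; L/(gh_f) = 9.761
Term 1 = ε^1.25·(…)^4.75 = 1.99×10^-4; Term 2 = ν·Q^9.4·(…)^5.2 = 6.90×10^-5
D = 0.66·(1.99×10^-4 + 6.90×10^-5)^0.04 = 0.4750 m = 475 mm
Check: V = 2.44 m/s, Re = 9.00×10^5, f = 0.01519, h_f = 24.1 m ≈ 25.9 m ✓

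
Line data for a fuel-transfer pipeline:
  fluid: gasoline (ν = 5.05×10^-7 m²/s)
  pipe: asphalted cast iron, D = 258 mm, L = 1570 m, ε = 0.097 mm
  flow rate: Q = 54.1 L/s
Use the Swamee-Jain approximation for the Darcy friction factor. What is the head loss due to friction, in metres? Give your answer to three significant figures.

V = 4Q/(πD²) = 4·0.0541/(π·0.258²) = 1.035 m/s
Re = VD/ν = 1.035·0.258/5.05×10^-7 = 5.29×10^5 → turbulent
ε/D = 0.097/258 = 3.76×10^-4
Swamee-Jain: f = 0.01689
h_f = f(L/D)V²/(2g) = 0.01689·(1570/0.258)·1.035²/(2·9.81) = 5.610 m

h_f ≈ 5.61 m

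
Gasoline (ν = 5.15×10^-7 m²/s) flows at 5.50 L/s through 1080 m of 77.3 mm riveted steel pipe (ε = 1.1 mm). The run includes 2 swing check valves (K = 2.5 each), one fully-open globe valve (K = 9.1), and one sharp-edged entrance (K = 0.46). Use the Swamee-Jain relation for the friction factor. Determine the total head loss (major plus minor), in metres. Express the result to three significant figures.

V = 4Q/(πD²) = 1.172 m/s; V²/2g = 0.07000 m
Re = 1.76×10^5, ε/D = 0.0142 → f = 0.04330 (Swamee-Jain)
Major: h_f = f(L/D)·V²/2g = 0.04330·13972·0.07000 = 42.35 m
Minor: ΣK = 14.6; h_m = ΣK·V²/2g = 1.019 m
Total H_L = 42.35 + 1.019 = 43.37 m

H_L ≈ 43.4 m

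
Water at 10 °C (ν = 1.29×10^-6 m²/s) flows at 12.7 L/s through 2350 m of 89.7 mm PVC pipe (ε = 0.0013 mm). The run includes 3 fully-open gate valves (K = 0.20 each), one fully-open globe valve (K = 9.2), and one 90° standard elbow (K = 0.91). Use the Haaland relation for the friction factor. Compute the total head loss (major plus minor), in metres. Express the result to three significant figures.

H_L ≈ 92.3 m

V = 4Q/(πD²) = 2.010 m/s; V²/2g = 0.2059 m
Re = 1.40×10^5, ε/D = 1.45×10^-5 → f = 0.01671 (Haaland)
Major: h_f = f(L/D)·V²/2g = 0.01671·26198·0.2059 = 90.11 m
Minor: ΣK = 10.7; h_m = ΣK·V²/2g = 2.205 m
Total H_L = 90.11 + 2.205 = 92.32 m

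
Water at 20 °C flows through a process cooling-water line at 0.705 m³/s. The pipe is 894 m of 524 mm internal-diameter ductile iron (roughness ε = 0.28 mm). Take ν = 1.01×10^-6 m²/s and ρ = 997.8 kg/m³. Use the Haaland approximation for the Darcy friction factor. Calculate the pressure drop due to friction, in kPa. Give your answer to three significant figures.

V = 4Q/(πD²) = 4·0.705/(π·0.524²) = 3.269 m/s
Re = VD/ν = 3.269·0.524/1.01×10^-6 = 1.70×10^6 → turbulent
ε/D = 0.28/524 = 5.34×10^-4
Haaland: f = 0.01724
h_f = f(L/D)V²/(2g) = 0.01724·(894/0.524)·3.269²/(2·9.81) = 16.02 m
Δp = ρg·h_f = 997.8·9.81·16.02 = 156.8 kPa

Δp ≈ 157 kPa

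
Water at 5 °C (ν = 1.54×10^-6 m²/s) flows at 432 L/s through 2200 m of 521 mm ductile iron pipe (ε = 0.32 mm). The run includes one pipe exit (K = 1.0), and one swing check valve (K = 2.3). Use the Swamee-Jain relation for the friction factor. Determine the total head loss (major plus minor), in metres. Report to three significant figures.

H_L ≈ 16.8 m

V = 4Q/(πD²) = 2.026 m/s; V²/2g = 0.2093 m
Re = 6.86×10^5, ε/D = 6.14×10^-4 → f = 0.01823 (Swamee-Jain)
Major: h_f = f(L/D)·V²/2g = 0.01823·4223·0.2093 = 16.11 m
Minor: ΣK = 3.30; h_m = ΣK·V²/2g = 0.6906 m
Total H_L = 16.11 + 0.6906 = 16.80 m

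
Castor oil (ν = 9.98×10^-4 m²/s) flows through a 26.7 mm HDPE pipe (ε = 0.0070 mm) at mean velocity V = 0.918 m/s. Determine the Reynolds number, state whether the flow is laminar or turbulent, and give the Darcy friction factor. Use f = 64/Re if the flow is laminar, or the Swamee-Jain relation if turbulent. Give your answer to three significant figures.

Re ≈ 24.6; laminar; f = 64/Re ≈ 2.61

Re = VD/ν = 0.9180·0.0267/9.98×10^-4 = 24.6
Re < 2300 → laminar → f = 64/Re = 2.606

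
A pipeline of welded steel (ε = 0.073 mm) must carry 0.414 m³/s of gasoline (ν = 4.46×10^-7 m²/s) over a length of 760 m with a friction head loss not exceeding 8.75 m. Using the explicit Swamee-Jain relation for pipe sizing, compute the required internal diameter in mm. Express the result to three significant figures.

Swamee-Jain (Type III): D = 0.66·[ε^1.25·(LQ²/(gh_f))^4.75 + ν·Q^9.4·(L/(gh_f))^5.2]^0.04
LQ²/(gh_f) = 1.518; L/(gh_f) = 8.854
Term 1 = ε^1.25·(…)^4.75 = 4.89×10^-5; Term 2 = ν·Q^9.4·(…)^5.2 = 9.42×10^-6
D = 0.66·(4.89×10^-5 + 9.42×10^-6)^0.04 = 0.4469 m = 447 mm
Check: V = 2.64 m/s, Re = 2.64×10^6, f = 0.01371, h_f = 8.28 m ≈ 8.75 m ✓

D ≈ 447 mm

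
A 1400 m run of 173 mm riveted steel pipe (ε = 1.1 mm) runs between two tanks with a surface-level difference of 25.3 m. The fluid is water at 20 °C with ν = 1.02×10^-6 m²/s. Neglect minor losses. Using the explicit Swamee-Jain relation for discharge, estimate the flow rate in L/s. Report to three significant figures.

Q ≈ 32.0 L/s

Swamee-Jain (Type II): Q = -0.965·√(gD⁵h_f/L)·ln[ε/(3.7D) + √(3.17ν²L/(gD³h_f))]
√(gD⁵h_f/L) = √(9.81·0.173⁵·25.3/1400) = 0.005241
ε/(3.7D) = 0.00172; √(3.17ν²L/(gD³h_f)) = 5.99×10^-5
Q = -0.965·0.005241·ln(0.001778) = 0.03203 m³/s
Check: V = 1.36 m/s, Re = 2.31×10^5, f = 0.03321, h_f = 25.4 m ≈ 25.3 m ✓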